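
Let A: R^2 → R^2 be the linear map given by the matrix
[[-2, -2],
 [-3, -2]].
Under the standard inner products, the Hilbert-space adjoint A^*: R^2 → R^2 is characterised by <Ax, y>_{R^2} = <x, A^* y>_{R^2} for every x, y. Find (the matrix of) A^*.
A^* = A^T =
[[-2, -3],
 [-2, -2]]

For real matrices with standard dot products, the defining identity <Ax, y> = <x, A^* y> gives (Ax)^T y = x^T (A^*) y, i.e. x^T A^T y = x^T (A^*) y. Since this holds for all x, y, we must have A^* = A^T. Therefore
A^* =
[[-2, -3],
 [-2, -2]].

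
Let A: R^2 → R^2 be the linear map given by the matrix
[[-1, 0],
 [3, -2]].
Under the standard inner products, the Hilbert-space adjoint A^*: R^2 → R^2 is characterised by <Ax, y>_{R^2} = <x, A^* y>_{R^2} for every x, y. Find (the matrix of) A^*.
A^* = A^T =
[[-1, 3],
 [0, -2]]

For real matrices with standard dot products, the defining identity <Ax, y> = <x, A^* y> gives (Ax)^T y = x^T (A^*) y, i.e. x^T A^T y = x^T (A^*) y. Since this holds for all x, y, we must have A^* = A^T. Therefore
A^* =
[[-1, 3],
 [0, -2]].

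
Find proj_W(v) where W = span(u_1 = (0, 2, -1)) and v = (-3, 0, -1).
proj_W(v) = (0, 2/5, -1/5)

Set up U = [u_1 | ... | u_1] ∈ R^(3×1). The projector onto W = col(U) is P = U (U^T U)^(-1) U^T.
Compute U^T U =
  [5],
and U^T v = (1).
Solve U^T U · c = U^T v for the coefficients: c = (1/5). The projection is proj_W(v) = U c.
Check: (v - proj_W(v)) · u_1 = 0  (should be 0).
Result: proj_W(v) = (0, 2/5, -1/5).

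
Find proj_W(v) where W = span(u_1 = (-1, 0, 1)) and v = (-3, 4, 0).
proj_W(v) = (-3/2, 0, 3/2)

Set up U = [u_1 | ... | u_1] ∈ R^(3×1). The projector onto W = col(U) is P = U (U^T U)^(-1) U^T.
Compute U^T U =
  [2],
and U^T v = (3).
Solve U^T U · c = U^T v for the coefficients: c = (3/2). The projection is proj_W(v) = U c.
Check: (v - proj_W(v)) · u_1 = 0  (should be 0).
Result: proj_W(v) = (-3/2, 0, 3/2).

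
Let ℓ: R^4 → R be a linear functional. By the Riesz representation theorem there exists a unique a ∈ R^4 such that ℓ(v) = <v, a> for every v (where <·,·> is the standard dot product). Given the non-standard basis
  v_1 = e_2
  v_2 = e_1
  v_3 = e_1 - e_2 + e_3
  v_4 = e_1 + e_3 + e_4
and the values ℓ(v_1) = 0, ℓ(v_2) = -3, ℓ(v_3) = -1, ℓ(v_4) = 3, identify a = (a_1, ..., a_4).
a = (-3, 0, 2, 4)

Write a = (a_1, ..., a_4) in the standard basis. For each basis vector v_i, ℓ(v_i) = <v_i, a> is a linear equation in the a_j's. Collect the n equations into a matrix system V a = ℓ, where row i of V is v_i (expressed in the standard basis). Since V is invertible (lower-triangular with 1s on the diagonal, up to permutation), solve by back-substitution:
  V =
[[0, 1, 0, 0],
 [1, 0, 0, 0],
 [1, -1, 1, 0],
 [1, 0, 1, 1]]
  V a = (0, -3, -1, 3)
Solving gives a = (-3, 0, 2, 4).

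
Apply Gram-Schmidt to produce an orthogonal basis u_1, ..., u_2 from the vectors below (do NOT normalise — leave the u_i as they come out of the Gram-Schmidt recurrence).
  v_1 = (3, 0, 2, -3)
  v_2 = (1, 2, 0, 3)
Orthogonal basis:
  u_1 = (3, 0, 2, -3)
  u_2 = (20/11, 2, 6/11, 24/11)

Apply the Gram-Schmidt recurrence
  u_1 = v_1
  u_i = v_i − Σ_{j<i} ((v_i · u_j) / (u_j · u_j)) · u_j.

Step by step this gives:
  u_1 = (3, 0, 2, -3)
  u_2 = (20/11, 2, 6/11, 24/11)

Orthogonality check:
  u_2 · u_1 = 0 (should be 0)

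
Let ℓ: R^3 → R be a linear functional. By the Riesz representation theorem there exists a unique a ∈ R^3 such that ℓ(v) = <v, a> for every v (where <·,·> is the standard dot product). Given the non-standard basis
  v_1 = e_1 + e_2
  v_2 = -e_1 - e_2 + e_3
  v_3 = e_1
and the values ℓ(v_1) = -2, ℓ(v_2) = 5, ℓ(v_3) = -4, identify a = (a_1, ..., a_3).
a = (-4, 2, 3)

Write a = (a_1, ..., a_3) in the standard basis. For each basis vector v_i, ℓ(v_i) = <v_i, a> is a linear equation in the a_j's. Collect the n equations into a matrix system V a = ℓ, where row i of V is v_i (expressed in the standard basis). Since V is invertible (lower-triangular with 1s on the diagonal, up to permutation), solve by back-substitution:
  V =
[[1, 1, 0],
 [-1, -1, 1],
 [1, 0, 0]]
  V a = (-2, 5, -4)
Solving gives a = (-4, 2, 3).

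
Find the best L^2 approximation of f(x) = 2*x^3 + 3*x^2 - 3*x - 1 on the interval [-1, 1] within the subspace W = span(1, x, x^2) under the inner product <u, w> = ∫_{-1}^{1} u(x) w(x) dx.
g(x) = 3*x^2 - 9*x/5 - 1

The best approximation g ∈ W is the orthogonal projection of f onto W. Writing g = a_0 + a_1 x + a_2 x^2, the coefficients solve the normal equations G · a = b where
  G_{ij} = <φ_i, φ_j> and b_i = <f, φ_i>, with φ_0 = 1, φ_1 = x, φ_2 = x^2.
G =
  [2, 0, 2/3]
  [0, 2/3, 0]
  [2/3, 0, 2/5],
b = (0, -6/5, 8/15).
Solving gives a_0 = -1, a_1 = -9/5, a_2 = 3, so
  g(x) = 3*x^2 - 9*x/5 - 1.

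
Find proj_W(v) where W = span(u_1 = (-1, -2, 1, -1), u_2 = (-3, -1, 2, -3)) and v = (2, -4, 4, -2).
proj_W(v) = (-48/61, -276/61, 84/61, -48/61)

Set up U = [u_1 | ... | u_2] ∈ R^(4×2). The projector onto W = col(U) is P = U (U^T U)^(-1) U^T.
Compute U^T U =
  [7, 10]
  [10, 23],
and U^T v = (12, 12).
Solve U^T U · c = U^T v for the coefficients: c = (156/61, -36/61). The projection is proj_W(v) = U c.
Check: (v - proj_W(v)) · u_1 = 0  (should be 0).
Check: (v - proj_W(v)) · u_2 = 0  (should be 0).
Result: proj_W(v) = (-48/61, -276/61, 84/61, -48/61).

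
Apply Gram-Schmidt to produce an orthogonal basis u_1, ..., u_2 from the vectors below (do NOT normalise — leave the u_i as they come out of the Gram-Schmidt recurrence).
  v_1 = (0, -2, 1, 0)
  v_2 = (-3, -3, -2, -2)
Orthogonal basis:
  u_1 = (0, -2, 1, 0)
  u_2 = (-3, -7/5, -14/5, -2)

Apply the Gram-Schmidt recurrence
  u_1 = v_1
  u_i = v_i − Σ_{j<i} ((v_i · u_j) / (u_j · u_j)) · u_j.

Step by step this gives:
  u_1 = (0, -2, 1, 0)
  u_2 = (-3, -7/5, -14/5, -2)

Orthogonality check:
  u_2 · u_1 = 0 (should be 0)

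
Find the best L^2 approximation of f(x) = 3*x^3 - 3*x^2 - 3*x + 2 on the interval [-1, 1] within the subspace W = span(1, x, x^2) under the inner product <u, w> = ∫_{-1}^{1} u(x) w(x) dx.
g(x) = -3*x^2 - 6*x/5 + 2

The best approximation g ∈ W is the orthogonal projection of f onto W. Writing g = a_0 + a_1 x + a_2 x^2, the coefficients solve the normal equations G · a = b where
  G_{ij} = <φ_i, φ_j> and b_i = <f, φ_i>, with φ_0 = 1, φ_1 = x, φ_2 = x^2.
G =
  [2, 0, 2/3]
  [0, 2/3, 0]
  [2/3, 0, 2/5],
b = (2, -4/5, 2/15).
Solving gives a_0 = 2, a_1 = -6/5, a_2 = -3, so
  g(x) = -3*x^2 - 6*x/5 + 2.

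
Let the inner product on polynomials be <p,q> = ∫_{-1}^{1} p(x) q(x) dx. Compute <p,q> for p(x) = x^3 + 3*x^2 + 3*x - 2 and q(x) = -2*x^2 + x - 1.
<p,q> = 14/3

Expand the product: p(x)·q(x) = -2*x^5 - 5*x^4 - 4*x^3 + 4*x^2 - 5*x + 2.
∫_{-1}^{1} of each monomial x^k gives [2/(k+1) if k even, 0 if k odd]. Integrating term-by-term (or equivalently evaluating the antiderivative F(x) = -x^6/3 - x^5 - x^4 + 4*x^3/3 - 5*x^2/2 + 2*x at the endpoints):
  F(1) − F(−1) = -3/2 − (-37/6) = 14/3.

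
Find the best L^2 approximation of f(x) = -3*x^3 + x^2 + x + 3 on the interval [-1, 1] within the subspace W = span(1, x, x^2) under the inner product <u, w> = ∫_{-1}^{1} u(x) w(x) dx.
g(x) = x^2 - 4*x/5 + 3

The best approximation g ∈ W is the orthogonal projection of f onto W. Writing g = a_0 + a_1 x + a_2 x^2, the coefficients solve the normal equations G · a = b where
  G_{ij} = <φ_i, φ_j> and b_i = <f, φ_i>, with φ_0 = 1, φ_1 = x, φ_2 = x^2.
G =
  [2, 0, 2/3]
  [0, 2/3, 0]
  [2/3, 0, 2/5],
b = (20/3, -8/15, 12/5).
Solving gives a_0 = 3, a_1 = -4/5, a_2 = 1, so
  g(x) = x^2 - 4*x/5 + 3.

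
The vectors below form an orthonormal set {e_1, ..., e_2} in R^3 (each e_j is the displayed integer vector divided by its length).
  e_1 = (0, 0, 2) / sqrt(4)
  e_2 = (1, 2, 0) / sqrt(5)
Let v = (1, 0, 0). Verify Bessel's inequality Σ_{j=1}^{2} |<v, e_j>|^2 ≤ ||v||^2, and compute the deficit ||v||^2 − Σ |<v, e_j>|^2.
Σ |<v, e_j>|^2 = 1/5; ||v||^2 = 1; deficit = 4/5

Write each e_j = u_j / sqrt(<u_j, u_j>) where u_j is the displayed integer vector. Then <v, e_j> = <v, u_j> / sqrt(<u_j, u_j>), so |<v, e_j>|^2 = <v, u_j>^2 / <u_j, u_j>.
Coefficients: <v, e_1> = 0/sqrt(4), <v, e_2> = 1/sqrt(5).
Square and sum: Σ |<v, e_j>|^2 = 1/5.
Compute ||v||^2 = v·v = 1.
Deficit = 1 − 1/5 = 4/5 ≥ 0, confirming Bessel's inequality. (The deficit equals ||v − Σ <v,e_j> e_j||^2, the squared distance from v to span{e_j}.)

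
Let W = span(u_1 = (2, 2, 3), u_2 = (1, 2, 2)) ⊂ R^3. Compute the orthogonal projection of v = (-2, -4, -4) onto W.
proj_W(v) = (-2, -4, -4)

Set up U = [u_1 | ... | u_2] ∈ R^(3×2). The projector onto W = col(U) is P = U (U^T U)^(-1) U^T.
Compute U^T U =
  [17, 12]
  [12, 9],
and U^T v = (-24, -18).
Solve U^T U · c = U^T v for the coefficients: c = (0, -2). The projection is proj_W(v) = U c.
Check: (v - proj_W(v)) · u_1 = 0  (should be 0).
Check: (v - proj_W(v)) · u_2 = 0  (should be 0).
Result: proj_W(v) = (-2, -4, -4).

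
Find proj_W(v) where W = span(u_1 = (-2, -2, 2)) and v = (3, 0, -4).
proj_W(v) = (7/3, 7/3, -7/3)

Set up U = [u_1 | ... | u_1] ∈ R^(3×1). The projector onto W = col(U) is P = U (U^T U)^(-1) U^T.
Compute U^T U =
  [12],
and U^T v = (-14).
Solve U^T U · c = U^T v for the coefficients: c = (-7/6). The projection is proj_W(v) = U c.
Check: (v - proj_W(v)) · u_1 = 0  (should be 0).
Result: proj_W(v) = (7/3, 7/3, -7/3).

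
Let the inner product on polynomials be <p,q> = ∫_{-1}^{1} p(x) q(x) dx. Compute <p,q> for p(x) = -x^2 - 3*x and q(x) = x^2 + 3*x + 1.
<p,q> = -106/15

Expand the product: p(x)·q(x) = -x^4 - 6*x^3 - 10*x^2 - 3*x.
∫_{-1}^{1} of each monomial x^k gives [2/(k+1) if k even, 0 if k odd]. Integrating term-by-term (or equivalently evaluating the antiderivative F(x) = -x^5/5 - 3*x^4/2 - 10*x^3/3 - 3*x^2/2 at the endpoints):
  F(1) − F(−1) = -98/15 − (8/15) = -106/15.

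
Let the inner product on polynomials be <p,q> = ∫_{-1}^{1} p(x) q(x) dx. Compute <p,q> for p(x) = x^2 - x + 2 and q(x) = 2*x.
<p,q> = -4/3

Expand the product: p(x)·q(x) = 2*x^3 - 2*x^2 + 4*x.
∫_{-1}^{1} of each monomial x^k gives [2/(k+1) if k even, 0 if k odd]. Integrating term-by-term (or equivalently evaluating the antiderivative F(x) = x^4/2 - 2*x^3/3 + 2*x^2 at the endpoints):
  F(1) − F(−1) = 11/6 − (19/6) = -4/3.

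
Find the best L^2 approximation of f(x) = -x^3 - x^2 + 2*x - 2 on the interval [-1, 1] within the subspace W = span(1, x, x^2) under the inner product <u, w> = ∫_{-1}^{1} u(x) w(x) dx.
g(x) = -x^2 + 7*x/5 - 2

The best approximation g ∈ W is the orthogonal projection of f onto W. Writing g = a_0 + a_1 x + a_2 x^2, the coefficients solve the normal equations G · a = b where
  G_{ij} = <φ_i, φ_j> and b_i = <f, φ_i>, with φ_0 = 1, φ_1 = x, φ_2 = x^2.
G =
  [2, 0, 2/3]
  [0, 2/3, 0]
  [2/3, 0, 2/5],
b = (-14/3, 14/15, -26/15).
Solving gives a_0 = -2, a_1 = 7/5, a_2 = -1, so
  g(x) = -x^2 + 7*x/5 - 2.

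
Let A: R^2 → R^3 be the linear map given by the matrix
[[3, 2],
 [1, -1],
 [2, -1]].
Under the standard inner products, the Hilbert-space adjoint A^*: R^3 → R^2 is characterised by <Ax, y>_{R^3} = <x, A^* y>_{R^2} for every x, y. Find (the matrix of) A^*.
A^* = A^T =
[[3, 1, 2],
 [2, -1, -1]]

For real matrices with standard dot products, the defining identity <Ax, y> = <x, A^* y> gives (Ax)^T y = x^T (A^*) y, i.e. x^T A^T y = x^T (A^*) y. Since this holds for all x, y, we must have A^* = A^T. Therefore
A^* =
[[3, 1, 2],
 [2, -1, -1]].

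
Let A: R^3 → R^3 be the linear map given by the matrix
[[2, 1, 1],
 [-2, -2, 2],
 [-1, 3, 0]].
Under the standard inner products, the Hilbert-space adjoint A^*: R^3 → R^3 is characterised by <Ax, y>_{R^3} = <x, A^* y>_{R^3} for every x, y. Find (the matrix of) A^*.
A^* = A^T =
[[2, -2, -1],
 [1, -2, 3],
 [1, 2, 0]]

For real matrices with standard dot products, the defining identity <Ax, y> = <x, A^* y> gives (Ax)^T y = x^T (A^*) y, i.e. x^T A^T y = x^T (A^*) y. Since this holds for all x, y, we must have A^* = A^T. Therefore
A^* =
[[2, -2, -1],
 [1, -2, 3],
 [1, 2, 0]].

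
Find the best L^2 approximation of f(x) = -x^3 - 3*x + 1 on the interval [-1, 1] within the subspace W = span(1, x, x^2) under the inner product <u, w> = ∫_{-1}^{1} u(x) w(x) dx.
g(x) = 1 - 18*x/5

The best approximation g ∈ W is the orthogonal projection of f onto W. Writing g = a_0 + a_1 x + a_2 x^2, the coefficients solve the normal equations G · a = b where
  G_{ij} = <φ_i, φ_j> and b_i = <f, φ_i>, with φ_0 = 1, φ_1 = x, φ_2 = x^2.
G =
  [2, 0, 2/3]
  [0, 2/3, 0]
  [2/3, 0, 2/5],
b = (2, -12/5, 2/3).
Solving gives a_0 = 1, a_1 = -18/5, a_2 = 0, so
  g(x) = 1 - 18*x/5.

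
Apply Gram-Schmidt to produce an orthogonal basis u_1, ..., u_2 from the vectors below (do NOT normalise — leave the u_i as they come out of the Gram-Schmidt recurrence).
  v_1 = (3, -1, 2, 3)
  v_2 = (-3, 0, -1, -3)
Orthogonal basis:
  u_1 = (3, -1, 2, 3)
  u_2 = (-9/23, -20/23, 17/23, -9/23)

Apply the Gram-Schmidt recurrence
  u_1 = v_1
  u_i = v_i − Σ_{j<i} ((v_i · u_j) / (u_j · u_j)) · u_j.

Step by step this gives:
  u_1 = (3, -1, 2, 3)
  u_2 = (-9/23, -20/23, 17/23, -9/23)

Orthogonality check:
  u_2 · u_1 = 0 (should be 0)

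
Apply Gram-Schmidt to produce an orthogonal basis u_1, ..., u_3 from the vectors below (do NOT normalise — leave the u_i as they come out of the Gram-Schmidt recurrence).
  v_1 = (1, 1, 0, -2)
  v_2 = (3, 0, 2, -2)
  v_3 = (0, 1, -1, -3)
Orthogonal basis:
  u_1 = (1, 1, 0, -2)
  u_2 = (11/6, -7/6, 2, 1/3)
  u_3 = (-16/53, -38/53, -3/53, -27/53)

Apply the Gram-Schmidt recurrence
  u_1 = v_1
  u_i = v_i − Σ_{j<i} ((v_i · u_j) / (u_j · u_j)) · u_j.

Step by step this gives:
  u_1 = (1, 1, 0, -2)
  u_2 = (11/6, -7/6, 2, 1/3)
  u_3 = (-16/53, -38/53, -3/53, -27/53)

Orthogonality check:
  u_2 · u_1 = 0 (should be 0)
  u_3 · u_1 = 0 (should be 0)
  u_3 · u_2 = 0 (should be 0)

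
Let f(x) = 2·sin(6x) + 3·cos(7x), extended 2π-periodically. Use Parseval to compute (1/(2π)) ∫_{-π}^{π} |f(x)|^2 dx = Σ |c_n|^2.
Σ |c_n|^2 = 13/2

Expand |f|^2 and use orthogonality of {sin(nx), cos(mx)} on [-π, π]:
  ∫_{-π}^{π} sin(nx)^2 dx = π, ∫ cos(mx)^2 dx = π, and cross terms integrate to 0.
So ∫_{-π}^{π} f(x)^2 dx = 2^2 · π + 3^2 · π = (4 + 9)π.
Divide by 2π: (4 + 9)/2 = 13/2.
By Parseval, this equals Σ |c_n|^2.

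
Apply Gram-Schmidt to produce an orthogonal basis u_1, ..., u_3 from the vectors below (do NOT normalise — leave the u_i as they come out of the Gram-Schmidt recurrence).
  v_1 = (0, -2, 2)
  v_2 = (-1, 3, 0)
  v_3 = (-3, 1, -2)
Orthogonal basis:
  u_1 = (0, -2, 2)
  u_2 = (-1, 3/2, 3/2)
  u_3 = (-30/11, -10/11, -10/11)

Apply the Gram-Schmidt recurrence
  u_1 = v_1
  u_i = v_i − Σ_{j<i} ((v_i · u_j) / (u_j · u_j)) · u_j.

Step by step this gives:
  u_1 = (0, -2, 2)
  u_2 = (-1, 3/2, 3/2)
  u_3 = (-30/11, -10/11, -10/11)

Orthogonality check:
  u_2 · u_1 = 0 (should be 0)
  u_3 · u_1 = 0 (should be 0)
  u_3 · u_2 = 0 (should be 0)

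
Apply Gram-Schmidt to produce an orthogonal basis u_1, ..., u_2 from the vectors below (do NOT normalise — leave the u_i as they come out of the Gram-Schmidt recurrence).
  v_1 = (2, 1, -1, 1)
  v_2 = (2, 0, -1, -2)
Orthogonal basis:
  u_1 = (2, 1, -1, 1)
  u_2 = (8/7, -3/7, -4/7, -17/7)

Apply the Gram-Schmidt recurrence
  u_1 = v_1
  u_i = v_i − Σ_{j<i} ((v_i · u_j) / (u_j · u_j)) · u_j.

Step by step this gives:
  u_1 = (2, 1, -1, 1)
  u_2 = (8/7, -3/7, -4/7, -17/7)

Orthogonality check:
  u_2 · u_1 = 0 (should be 0)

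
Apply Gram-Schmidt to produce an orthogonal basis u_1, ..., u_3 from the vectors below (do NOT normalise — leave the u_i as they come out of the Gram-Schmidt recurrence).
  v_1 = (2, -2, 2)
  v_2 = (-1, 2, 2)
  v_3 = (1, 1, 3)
Orthogonal basis:
  u_1 = (2, -2, 2)
  u_2 = (-2/3, 5/3, 7/3)
  u_3 = (8/13, 6/13, -2/13)

Apply the Gram-Schmidt recurrence
  u_1 = v_1
  u_i = v_i − Σ_{j<i} ((v_i · u_j) / (u_j · u_j)) · u_j.

Step by step this gives:
  u_1 = (2, -2, 2)
  u_2 = (-2/3, 5/3, 7/3)
  u_3 = (8/13, 6/13, -2/13)

Orthogonality check:
  u_2 · u_1 = 0 (should be 0)
  u_3 · u_1 = 0 (should be 0)
  u_3 · u_2 = 0 (should be 0)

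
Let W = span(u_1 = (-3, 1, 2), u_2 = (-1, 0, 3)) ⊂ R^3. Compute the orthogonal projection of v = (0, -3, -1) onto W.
proj_W(v) = (66/59, -23/59, -37/59)

Set up U = [u_1 | ... | u_2] ∈ R^(3×2). The projector onto W = col(U) is P = U (U^T U)^(-1) U^T.
Compute U^T U =
  [14, 9]
  [9, 10],
and U^T v = (-5, -3).
Solve U^T U · c = U^T v for the coefficients: c = (-23/59, 3/59). The projection is proj_W(v) = U c.
Check: (v - proj_W(v)) · u_1 = 0  (should be 0).
Check: (v - proj_W(v)) · u_2 = 0  (should be 0).
Result: proj_W(v) = (66/59, -23/59, -37/59).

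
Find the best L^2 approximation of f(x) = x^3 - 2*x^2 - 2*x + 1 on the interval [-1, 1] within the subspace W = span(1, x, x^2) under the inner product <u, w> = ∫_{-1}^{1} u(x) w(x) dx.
g(x) = -2*x^2 - 7*x/5 + 1

The best approximation g ∈ W is the orthogonal projection of f onto W. Writing g = a_0 + a_1 x + a_2 x^2, the coefficients solve the normal equations G · a = b where
  G_{ij} = <φ_i, φ_j> and b_i = <f, φ_i>, with φ_0 = 1, φ_1 = x, φ_2 = x^2.
G =
  [2, 0, 2/3]
  [0, 2/3, 0]
  [2/3, 0, 2/5],
b = (2/3, -14/15, -2/15).
Solving gives a_0 = 1, a_1 = -7/5, a_2 = -2, so
  g(x) = -2*x^2 - 7*x/5 + 1.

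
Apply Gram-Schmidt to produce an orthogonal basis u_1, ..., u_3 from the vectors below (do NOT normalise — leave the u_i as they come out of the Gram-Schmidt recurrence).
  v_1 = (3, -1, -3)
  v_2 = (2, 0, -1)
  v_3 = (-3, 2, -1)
Orthogonal basis:
  u_1 = (3, -1, -3)
  u_2 = (11/19, 9/19, 8/19)
  u_3 = (-11/14, 33/14, -11/7)

Apply the Gram-Schmidt recurrence
  u_1 = v_1
  u_i = v_i − Σ_{j<i} ((v_i · u_j) / (u_j · u_j)) · u_j.

Step by step this gives:
  u_1 = (3, -1, -3)
  u_2 = (11/19, 9/19, 8/19)
  u_3 = (-11/14, 33/14, -11/7)

Orthogonality check:
  u_2 · u_1 = 0 (should be 0)
  u_3 · u_1 = 0 (should be 0)
  u_3 · u_2 = 0 (should be 0)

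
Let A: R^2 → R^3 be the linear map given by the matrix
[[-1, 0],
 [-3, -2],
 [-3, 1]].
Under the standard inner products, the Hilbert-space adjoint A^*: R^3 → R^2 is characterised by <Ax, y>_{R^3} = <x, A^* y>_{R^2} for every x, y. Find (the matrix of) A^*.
A^* = A^T =
[[-1, -3, -3],
 [0, -2, 1]]

For real matrices with standard dot products, the defining identity <Ax, y> = <x, A^* y> gives (Ax)^T y = x^T (A^*) y, i.e. x^T A^T y = x^T (A^*) y. Since this holds for all x, y, we must have A^* = A^T. Therefore
A^* =
[[-1, -3, -3],
 [0, -2, 1]].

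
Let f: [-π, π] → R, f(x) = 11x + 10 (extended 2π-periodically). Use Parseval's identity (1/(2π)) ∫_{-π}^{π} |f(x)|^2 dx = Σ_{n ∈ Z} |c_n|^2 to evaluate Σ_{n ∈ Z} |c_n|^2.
Σ |c_n|^2 = 121π^2/3 + 100

Expand and integrate term by term over [-π, π]:
  ∫ (11x)^2 dx = 121·(2π^3/3); ∫ 2·11·(10)·x dx = 0 (odd integrand); ∫ 10^2 dx = 100·2π.
So (1/(2π)) ∫_{-π}^{π} (11x + 10)^2 dx = 121π^2/3 + 100 = 121π^2/3 + 100.
Parseval ⇒ Σ |c_n|^2 = 121π^2/3 + 100.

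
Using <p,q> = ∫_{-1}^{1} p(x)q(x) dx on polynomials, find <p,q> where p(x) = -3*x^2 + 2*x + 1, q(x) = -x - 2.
<p,q> = -4/3

Expand the product: p(x)·q(x) = 3*x^3 + 4*x^2 - 5*x - 2.
∫_{-1}^{1} of each monomial x^k gives [2/(k+1) if k even, 0 if k odd]. Integrating term-by-term (or equivalently evaluating the antiderivative F(x) = 3*x^4/4 + 4*x^3/3 - 5*x^2/2 - 2*x at the endpoints):
  F(1) − F(−1) = -29/12 − (-13/12) = -4/3.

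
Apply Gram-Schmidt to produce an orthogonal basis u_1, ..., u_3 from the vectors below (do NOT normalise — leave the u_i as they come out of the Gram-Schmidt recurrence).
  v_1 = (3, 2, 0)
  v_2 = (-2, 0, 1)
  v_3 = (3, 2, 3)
Orthogonal basis:
  u_1 = (3, 2, 0)
  u_2 = (-8/13, 12/13, 1)
  u_3 = (24/29, -36/29, 48/29)

Apply the Gram-Schmidt recurrence
  u_1 = v_1
  u_i = v_i − Σ_{j<i} ((v_i · u_j) / (u_j · u_j)) · u_j.

Step by step this gives:
  u_1 = (3, 2, 0)
  u_2 = (-8/13, 12/13, 1)
  u_3 = (24/29, -36/29, 48/29)

Orthogonality check:
  u_2 · u_1 = 0 (should be 0)
  u_3 · u_1 = 0 (should be 0)
  u_3 · u_2 = 0 (should be 0)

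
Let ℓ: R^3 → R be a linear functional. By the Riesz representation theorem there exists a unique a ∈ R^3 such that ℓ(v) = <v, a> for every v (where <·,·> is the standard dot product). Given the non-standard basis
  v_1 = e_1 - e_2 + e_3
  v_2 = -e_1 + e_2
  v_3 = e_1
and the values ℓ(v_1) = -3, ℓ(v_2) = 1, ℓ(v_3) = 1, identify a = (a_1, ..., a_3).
a = (1, 2, -2)

Write a = (a_1, ..., a_3) in the standard basis. For each basis vector v_i, ℓ(v_i) = <v_i, a> is a linear equation in the a_j's. Collect the n equations into a matrix system V a = ℓ, where row i of V is v_i (expressed in the standard basis). Since V is invertible (lower-triangular with 1s on the diagonal, up to permutation), solve by back-substitution:
  V =
[[1, -1, 1],
 [-1, 1, 0],
 [1, 0, 0]]
  V a = (-3, 1, 1)
Solving gives a = (1, 2, -2).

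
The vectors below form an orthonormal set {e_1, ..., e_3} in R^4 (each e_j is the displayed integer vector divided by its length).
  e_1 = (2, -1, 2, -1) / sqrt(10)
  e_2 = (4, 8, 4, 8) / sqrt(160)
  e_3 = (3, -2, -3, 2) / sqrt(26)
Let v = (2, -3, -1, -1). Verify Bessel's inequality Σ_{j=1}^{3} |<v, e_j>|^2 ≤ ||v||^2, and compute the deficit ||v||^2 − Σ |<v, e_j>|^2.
Σ |<v, e_j>|^2 = 15; ||v||^2 = 15; deficit = 0

Write each e_j = u_j / sqrt(<u_j, u_j>) where u_j is the displayed integer vector. Then <v, e_j> = <v, u_j> / sqrt(<u_j, u_j>), so |<v, e_j>|^2 = <v, u_j>^2 / <u_j, u_j>.
Coefficients: <v, e_1> = 6/sqrt(10), <v, e_2> = -28/sqrt(160), <v, e_3> = 13/sqrt(26).
Square and sum: Σ |<v, e_j>|^2 = 15.
Compute ||v||^2 = v·v = 15.
Deficit = 15 − 15 = 0 ≥ 0, confirming Bessel's inequality. (The deficit equals ||v − Σ <v,e_j> e_j||^2, the squared distance from v to span{e_j}.)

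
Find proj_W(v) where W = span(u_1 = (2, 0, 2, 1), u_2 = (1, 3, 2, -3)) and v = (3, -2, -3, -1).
proj_W(v) = (-61/198, -17/22, -56/99, 74/99)

Set up U = [u_1 | ... | u_2] ∈ R^(4×2). The projector onto W = col(U) is P = U (U^T U)^(-1) U^T.
Compute U^T U =
  [9, 3]
  [3, 23],
and U^T v = (-1, -6).
Solve U^T U · c = U^T v for the coefficients: c = (-5/198, -17/66). The projection is proj_W(v) = U c.
Check: (v - proj_W(v)) · u_1 = 0  (should be 0).
Check: (v - proj_W(v)) · u_2 = 0  (should be 0).
Result: proj_W(v) = (-61/198, -17/22, -56/99, 74/99).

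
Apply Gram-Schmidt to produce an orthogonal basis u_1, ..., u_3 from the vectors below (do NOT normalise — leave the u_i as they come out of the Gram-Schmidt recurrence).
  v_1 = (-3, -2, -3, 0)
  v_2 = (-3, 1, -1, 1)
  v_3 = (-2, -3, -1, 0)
Orthogonal basis:
  u_1 = (-3, -2, -3, 0)
  u_2 = (-18/11, 21/11, 4/11, 1)
  u_3 = (-47/82, -75/82, 97/82, 31/82)

Apply the Gram-Schmidt recurrence
  u_1 = v_1
  u_i = v_i − Σ_{j<i} ((v_i · u_j) / (u_j · u_j)) · u_j.

Step by step this gives:
  u_1 = (-3, -2, -3, 0)
  u_2 = (-18/11, 21/11, 4/11, 1)
  u_3 = (-47/82, -75/82, 97/82, 31/82)

Orthogonality check:
  u_2 · u_1 = 0 (should be 0)
  u_3 · u_1 = 0 (should be 0)
  u_3 · u_2 = 0 (should be 0)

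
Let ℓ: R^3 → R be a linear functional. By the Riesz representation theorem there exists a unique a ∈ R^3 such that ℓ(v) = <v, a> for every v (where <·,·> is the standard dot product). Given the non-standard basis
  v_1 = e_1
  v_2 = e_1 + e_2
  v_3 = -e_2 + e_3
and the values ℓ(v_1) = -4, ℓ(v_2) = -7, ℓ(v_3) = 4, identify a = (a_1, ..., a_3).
a = (-4, -3, 1)

Write a = (a_1, ..., a_3) in the standard basis. For each basis vector v_i, ℓ(v_i) = <v_i, a> is a linear equation in the a_j's. Collect the n equations into a matrix system V a = ℓ, where row i of V is v_i (expressed in the standard basis). Since V is invertible (lower-triangular with 1s on the diagonal, up to permutation), solve by back-substitution:
  V =
[[1, 0, 0],
 [1, 1, 0],
 [0, -1, 1]]
  V a = (-4, -7, 4)
Solving gives a = (-4, -3, 1).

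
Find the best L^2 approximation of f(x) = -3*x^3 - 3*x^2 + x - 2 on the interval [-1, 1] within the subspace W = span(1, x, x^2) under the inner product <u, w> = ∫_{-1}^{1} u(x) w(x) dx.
g(x) = -3*x^2 - 4*x/5 - 2

The best approximation g ∈ W is the orthogonal projection of f onto W. Writing g = a_0 + a_1 x + a_2 x^2, the coefficients solve the normal equations G · a = b where
  G_{ij} = <φ_i, φ_j> and b_i = <f, φ_i>, with φ_0 = 1, φ_1 = x, φ_2 = x^2.
G =
  [2, 0, 2/3]
  [0, 2/3, 0]
  [2/3, 0, 2/5],
b = (-6, -8/15, -38/15).
Solving gives a_0 = -2, a_1 = -4/5, a_2 = -3, so
  g(x) = -3*x^2 - 4*x/5 - 2.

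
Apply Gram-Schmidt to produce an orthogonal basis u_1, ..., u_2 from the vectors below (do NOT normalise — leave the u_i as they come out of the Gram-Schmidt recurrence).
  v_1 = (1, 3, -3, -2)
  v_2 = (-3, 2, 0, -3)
Orthogonal basis:
  u_1 = (1, 3, -3, -2)
  u_2 = (-78/23, 19/23, 27/23, -51/23)

Apply the Gram-Schmidt recurrence
  u_1 = v_1
  u_i = v_i − Σ_{j<i} ((v_i · u_j) / (u_j · u_j)) · u_j.

Step by step this gives:
  u_1 = (1, 3, -3, -2)
  u_2 = (-78/23, 19/23, 27/23, -51/23)

Orthogonality check:
  u_2 · u_1 = 0 (should be 0)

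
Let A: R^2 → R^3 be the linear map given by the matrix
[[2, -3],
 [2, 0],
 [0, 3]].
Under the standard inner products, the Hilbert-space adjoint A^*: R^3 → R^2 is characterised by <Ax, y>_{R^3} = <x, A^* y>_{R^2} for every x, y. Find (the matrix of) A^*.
A^* = A^T =
[[2, 2, 0],
 [-3, 0, 3]]

For real matrices with standard dot products, the defining identity <Ax, y> = <x, A^* y> gives (Ax)^T y = x^T (A^*) y, i.e. x^T A^T y = x^T (A^*) y. Since this holds for all x, y, we must have A^* = A^T. Therefore
A^* =
[[2, 2, 0],
 [-3, 0, 3]].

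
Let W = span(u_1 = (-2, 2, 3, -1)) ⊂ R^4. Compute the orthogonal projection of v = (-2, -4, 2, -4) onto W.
proj_W(v) = (-2/3, 2/3, 1, -1/3)

Set up U = [u_1 | ... | u_1] ∈ R^(4×1). The projector onto W = col(U) is P = U (U^T U)^(-1) U^T.
Compute U^T U =
  [18],
and U^T v = (6).
Solve U^T U · c = U^T v for the coefficients: c = (1/3). The projection is proj_W(v) = U c.
Check: (v - proj_W(v)) · u_1 = 0  (should be 0).
Result: proj_W(v) = (-2/3, 2/3, 1, -1/3).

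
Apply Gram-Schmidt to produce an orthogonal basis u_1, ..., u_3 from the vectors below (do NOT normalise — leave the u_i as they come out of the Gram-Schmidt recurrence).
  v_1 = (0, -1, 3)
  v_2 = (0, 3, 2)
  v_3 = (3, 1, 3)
Orthogonal basis:
  u_1 = (0, -1, 3)
  u_2 = (0, 33/10, 11/10)
  u_3 = (3, 0, 0)

Apply the Gram-Schmidt recurrence
  u_1 = v_1
  u_i = v_i − Σ_{j<i} ((v_i · u_j) / (u_j · u_j)) · u_j.

Step by step this gives:
  u_1 = (0, -1, 3)
  u_2 = (0, 33/10, 11/10)
  u_3 = (3, 0, 0)

Orthogonality check:
  u_2 · u_1 = 0 (should be 0)
  u_3 · u_1 = 0 (should be 0)
  u_3 · u_2 = 0 (should be 0)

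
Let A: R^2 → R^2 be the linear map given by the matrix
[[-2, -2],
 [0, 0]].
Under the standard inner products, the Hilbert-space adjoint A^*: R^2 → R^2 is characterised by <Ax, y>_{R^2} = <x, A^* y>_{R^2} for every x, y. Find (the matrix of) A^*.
A^* = A^T =
[[-2, 0],
 [-2, 0]]

For real matrices with standard dot products, the defining identity <Ax, y> = <x, A^* y> gives (Ax)^T y = x^T (A^*) y, i.e. x^T A^T y = x^T (A^*) y. Since this holds for all x, y, we must have A^* = A^T. Therefore
A^* =
[[-2, 0],
 [-2, 0]].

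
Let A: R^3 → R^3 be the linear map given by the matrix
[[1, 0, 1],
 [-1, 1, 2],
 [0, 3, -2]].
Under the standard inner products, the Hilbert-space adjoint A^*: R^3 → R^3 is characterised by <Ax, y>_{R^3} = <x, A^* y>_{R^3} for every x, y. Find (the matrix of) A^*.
A^* = A^T =
[[1, -1, 0],
 [0, 1, 3],
 [1, 2, -2]]

For real matrices with standard dot products, the defining identity <Ax, y> = <x, A^* y> gives (Ax)^T y = x^T (A^*) y, i.e. x^T A^T y = x^T (A^*) y. Since this holds for all x, y, we must have A^* = A^T. Therefore
A^* =
[[1, -1, 0],
 [0, 1, 3],
 [1, 2, -2]].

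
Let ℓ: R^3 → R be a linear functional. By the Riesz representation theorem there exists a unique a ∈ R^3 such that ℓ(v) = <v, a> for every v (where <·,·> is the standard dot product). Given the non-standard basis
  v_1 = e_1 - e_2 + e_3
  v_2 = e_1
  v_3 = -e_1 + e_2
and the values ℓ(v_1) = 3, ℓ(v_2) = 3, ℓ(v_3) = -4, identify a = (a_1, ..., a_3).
a = (3, -1, -1)

Write a = (a_1, ..., a_3) in the standard basis. For each basis vector v_i, ℓ(v_i) = <v_i, a> is a linear equation in the a_j's. Collect the n equations into a matrix system V a = ℓ, where row i of V is v_i (expressed in the standard basis). Since V is invertible (lower-triangular with 1s on the diagonal, up to permutation), solve by back-substitution:
  V =
[[1, -1, 1],
 [1, 0, 0],
 [-1, 1, 0]]
  V a = (3, 3, -4)
Solving gives a = (3, -1, -1).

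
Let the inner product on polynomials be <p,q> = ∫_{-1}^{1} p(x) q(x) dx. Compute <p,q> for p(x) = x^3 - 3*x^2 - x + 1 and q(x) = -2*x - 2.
<p,q> = 8/15

Expand the product: p(x)·q(x) = -2*x^4 + 4*x^3 + 8*x^2 - 2.
∫_{-1}^{1} of each monomial x^k gives [2/(k+1) if k even, 0 if k odd]. Integrating term-by-term (or equivalently evaluating the antiderivative F(x) = -2*x^5/5 + x^4 + 8*x^3/3 - 2*x at the endpoints):
  F(1) − F(−1) = 19/15 − (11/15) = 8/15.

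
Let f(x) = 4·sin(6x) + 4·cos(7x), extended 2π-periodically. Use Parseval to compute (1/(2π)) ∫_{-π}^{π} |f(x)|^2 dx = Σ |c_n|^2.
Σ |c_n|^2 = 16

Expand |f|^2 and use orthogonality of {sin(nx), cos(mx)} on [-π, π]:
  ∫_{-π}^{π} sin(nx)^2 dx = π, ∫ cos(mx)^2 dx = π, and cross terms integrate to 0.
So ∫_{-π}^{π} f(x)^2 dx = 4^2 · π + 4^2 · π = (16 + 16)π.
Divide by 2π: (16 + 16)/2 = 16.
By Parseval, this equals Σ |c_n|^2.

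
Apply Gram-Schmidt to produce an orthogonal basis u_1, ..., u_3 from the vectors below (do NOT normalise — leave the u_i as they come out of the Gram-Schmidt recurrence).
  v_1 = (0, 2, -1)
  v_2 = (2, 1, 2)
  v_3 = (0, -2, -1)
Orthogonal basis:
  u_1 = (0, 2, -1)
  u_2 = (2, 1, 2)
  u_3 = (8/9, -16/45, -32/45)

Apply the Gram-Schmidt recurrence
  u_1 = v_1
  u_i = v_i − Σ_{j<i} ((v_i · u_j) / (u_j · u_j)) · u_j.

Step by step this gives:
  u_1 = (0, 2, -1)
  u_2 = (2, 1, 2)
  u_3 = (8/9, -16/45, -32/45)

Orthogonality check:
  u_2 · u_1 = 0 (should be 0)
  u_3 · u_1 = 0 (should be 0)
  u_3 · u_2 = 0 (should be 0)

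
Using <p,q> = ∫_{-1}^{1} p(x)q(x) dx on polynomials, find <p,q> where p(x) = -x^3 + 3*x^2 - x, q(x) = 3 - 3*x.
<p,q> = 46/5

Expand the product: p(x)·q(x) = 3*x^4 - 12*x^3 + 12*x^2 - 3*x.
∫_{-1}^{1} of each monomial x^k gives [2/(k+1) if k even, 0 if k odd]. Integrating term-by-term (or equivalently evaluating the antiderivative F(x) = 3*x^5/5 - 3*x^4 + 4*x^3 - 3*x^2/2 at the endpoints):
  F(1) − F(−1) = 1/10 − (-91/10) = 46/5.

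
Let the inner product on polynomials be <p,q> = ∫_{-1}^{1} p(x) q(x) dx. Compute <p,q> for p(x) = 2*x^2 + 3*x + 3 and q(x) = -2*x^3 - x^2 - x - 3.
<p,q> = -146/5

Expand the product: p(x)·q(x) = -4*x^5 - 8*x^4 - 11*x^3 - 12*x^2 - 12*x - 9.
∫_{-1}^{1} of each monomial x^k gives [2/(k+1) if k even, 0 if k odd]. Integrating term-by-term (or equivalently evaluating the antiderivative F(x) = -2*x^6/3 - 8*x^5/5 - 11*x^4/4 - 4*x^3 - 6*x^2 - 9*x at the endpoints):
  F(1) − F(−1) = -1441/60 − (311/60) = -146/5.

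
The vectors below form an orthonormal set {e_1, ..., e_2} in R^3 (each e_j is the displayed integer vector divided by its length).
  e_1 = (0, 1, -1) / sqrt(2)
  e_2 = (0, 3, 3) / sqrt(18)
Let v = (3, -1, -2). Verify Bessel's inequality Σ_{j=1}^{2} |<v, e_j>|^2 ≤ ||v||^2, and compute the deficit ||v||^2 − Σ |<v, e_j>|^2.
Σ |<v, e_j>|^2 = 5; ||v||^2 = 14; deficit = 9

Write each e_j = u_j / sqrt(<u_j, u_j>) where u_j is the displayed integer vector. Then <v, e_j> = <v, u_j> / sqrt(<u_j, u_j>), so |<v, e_j>|^2 = <v, u_j>^2 / <u_j, u_j>.
Coefficients: <v, e_1> = 1/sqrt(2), <v, e_2> = -9/sqrt(18).
Square and sum: Σ |<v, e_j>|^2 = 5.
Compute ||v||^2 = v·v = 14.
Deficit = 14 − 5 = 9 ≥ 0, confirming Bessel's inequality. (The deficit equals ||v − Σ <v,e_j> e_j||^2, the squared distance from v to span{e_j}.)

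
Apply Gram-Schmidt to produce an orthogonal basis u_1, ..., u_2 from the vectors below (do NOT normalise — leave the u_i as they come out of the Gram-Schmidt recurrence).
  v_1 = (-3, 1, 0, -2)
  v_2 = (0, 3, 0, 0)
Orthogonal basis:
  u_1 = (-3, 1, 0, -2)
  u_2 = (9/14, 39/14, 0, 3/7)

Apply the Gram-Schmidt recurrence
  u_1 = v_1
  u_i = v_i − Σ_{j<i} ((v_i · u_j) / (u_j · u_j)) · u_j.

Step by step this gives:
  u_1 = (-3, 1, 0, -2)
  u_2 = (9/14, 39/14, 0, 3/7)

Orthogonality check:
  u_2 · u_1 = 0 (should be 0)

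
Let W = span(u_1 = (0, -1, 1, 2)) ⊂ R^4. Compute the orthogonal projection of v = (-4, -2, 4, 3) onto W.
proj_W(v) = (0, -2, 2, 4)

Set up U = [u_1 | ... | u_1] ∈ R^(4×1). The projector onto W = col(U) is P = U (U^T U)^(-1) U^T.
Compute U^T U =
  [6],
and U^T v = (12).
Solve U^T U · c = U^T v for the coefficients: c = (2). The projection is proj_W(v) = U c.
Check: (v - proj_W(v)) · u_1 = 0  (should be 0).
Result: proj_W(v) = (0, -2, 2, 4).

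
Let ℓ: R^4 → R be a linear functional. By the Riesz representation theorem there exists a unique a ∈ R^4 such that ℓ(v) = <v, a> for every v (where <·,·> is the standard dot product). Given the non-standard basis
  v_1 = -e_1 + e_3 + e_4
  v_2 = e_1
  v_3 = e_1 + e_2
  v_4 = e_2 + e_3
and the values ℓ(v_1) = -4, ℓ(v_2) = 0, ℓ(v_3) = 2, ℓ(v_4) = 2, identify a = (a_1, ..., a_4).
a = (0, 2, 0, -4)

Write a = (a_1, ..., a_4) in the standard basis. For each basis vector v_i, ℓ(v_i) = <v_i, a> is a linear equation in the a_j's. Collect the n equations into a matrix system V a = ℓ, where row i of V is v_i (expressed in the standard basis). Since V is invertible (lower-triangular with 1s on the diagonal, up to permutation), solve by back-substitution:
  V =
[[-1, 0, 1, 1],
 [1, 0, 0, 0],
 [1, 1, 0, 0],
 [0, 1, 1, 0]]
  V a = (-4, 0, 2, 2)
Solving gives a = (0, 2, 0, -4).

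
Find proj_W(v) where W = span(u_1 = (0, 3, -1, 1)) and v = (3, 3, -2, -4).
proj_W(v) = (0, 21/11, -7/11, 7/11)

Set up U = [u_1 | ... | u_1] ∈ R^(4×1). The projector onto W = col(U) is P = U (U^T U)^(-1) U^T.
Compute U^T U =
  [11],
and U^T v = (7).
Solve U^T U · c = U^T v for the coefficients: c = (7/11). The projection is proj_W(v) = U c.
Check: (v - proj_W(v)) · u_1 = 0  (should be 0).
Result: proj_W(v) = (0, 21/11, -7/11, 7/11).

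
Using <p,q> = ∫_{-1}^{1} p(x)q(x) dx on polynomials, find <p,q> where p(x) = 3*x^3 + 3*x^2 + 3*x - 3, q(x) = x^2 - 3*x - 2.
<p,q> = -12/5

Expand the product: p(x)·q(x) = 3*x^5 - 6*x^4 - 12*x^3 - 18*x^2 + 3*x + 6.
∫_{-1}^{1} of each monomial x^k gives [2/(k+1) if k even, 0 if k odd]. Integrating term-by-term (or equivalently evaluating the antiderivative F(x) = x^6/2 - 6*x^5/5 - 3*x^4 - 6*x^3 + 3*x^2/2 + 6*x at the endpoints):
  F(1) − F(−1) = -11/5 − (1/5) = -12/5.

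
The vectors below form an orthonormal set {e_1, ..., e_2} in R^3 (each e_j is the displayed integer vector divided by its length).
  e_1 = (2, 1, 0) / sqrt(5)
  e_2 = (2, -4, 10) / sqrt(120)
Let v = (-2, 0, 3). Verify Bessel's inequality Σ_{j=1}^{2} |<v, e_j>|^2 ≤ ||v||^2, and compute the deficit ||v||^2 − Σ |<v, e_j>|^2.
Σ |<v, e_j>|^2 = 53/6; ||v||^2 = 13; deficit = 25/6

Write each e_j = u_j / sqrt(<u_j, u_j>) where u_j is the displayed integer vector. Then <v, e_j> = <v, u_j> / sqrt(<u_j, u_j>), so |<v, e_j>|^2 = <v, u_j>^2 / <u_j, u_j>.
Coefficients: <v, e_1> = -4/sqrt(5), <v, e_2> = 26/sqrt(120).
Square and sum: Σ |<v, e_j>|^2 = 53/6.
Compute ||v||^2 = v·v = 13.
Deficit = 13 − 53/6 = 25/6 ≥ 0, confirming Bessel's inequality. (The deficit equals ||v − Σ <v,e_j> e_j||^2, the squared distance from v to span{e_j}.)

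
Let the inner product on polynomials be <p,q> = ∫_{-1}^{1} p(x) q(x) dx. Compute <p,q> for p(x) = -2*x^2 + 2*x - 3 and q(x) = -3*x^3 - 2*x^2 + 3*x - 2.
<p,q> = 328/15

Expand the product: p(x)·q(x) = 6*x^5 - 2*x^4 - x^3 + 16*x^2 - 13*x + 6.
∫_{-1}^{1} of each monomial x^k gives [2/(k+1) if k even, 0 if k odd]. Integrating term-by-term (or equivalently evaluating the antiderivative F(x) = x^6 - 2*x^5/5 - x^4/4 + 16*x^3/3 - 13*x^2/2 + 6*x at the endpoints):
  F(1) − F(−1) = 311/60 − (-1001/60) = 328/15.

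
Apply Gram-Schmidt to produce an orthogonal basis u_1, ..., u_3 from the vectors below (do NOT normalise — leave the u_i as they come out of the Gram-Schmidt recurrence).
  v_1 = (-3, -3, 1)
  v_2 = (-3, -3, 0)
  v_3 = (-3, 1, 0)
Orthogonal basis:
  u_1 = (-3, -3, 1)
  u_2 = (-3/19, -3/19, -18/19)
  u_3 = (-2, 2, 0)

Apply the Gram-Schmidt recurrence
  u_1 = v_1
  u_i = v_i − Σ_{j<i} ((v_i · u_j) / (u_j · u_j)) · u_j.

Step by step this gives:
  u_1 = (-3, -3, 1)
  u_2 = (-3/19, -3/19, -18/19)
  u_3 = (-2, 2, 0)

Orthogonality check:
  u_2 · u_1 = 0 (should be 0)
  u_3 · u_1 = 0 (should be 0)
  u_3 · u_2 = 0 (should be 0)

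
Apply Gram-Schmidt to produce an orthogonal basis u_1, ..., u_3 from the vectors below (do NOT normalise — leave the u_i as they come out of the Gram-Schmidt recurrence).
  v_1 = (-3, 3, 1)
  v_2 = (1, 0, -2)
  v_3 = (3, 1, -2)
Orthogonal basis:
  u_1 = (-3, 3, 1)
  u_2 = (4/19, 15/19, -33/19)
  u_3 = (51/35, 17/14, 51/70)

Apply the Gram-Schmidt recurrence
  u_1 = v_1
  u_i = v_i − Σ_{j<i} ((v_i · u_j) / (u_j · u_j)) · u_j.

Step by step this gives:
  u_1 = (-3, 3, 1)
  u_2 = (4/19, 15/19, -33/19)
  u_3 = (51/35, 17/14, 51/70)

Orthogonality check:
  u_2 · u_1 = 0 (should be 0)
  u_3 · u_1 = 0 (should be 0)
  u_3 · u_2 = 0 (should be 0)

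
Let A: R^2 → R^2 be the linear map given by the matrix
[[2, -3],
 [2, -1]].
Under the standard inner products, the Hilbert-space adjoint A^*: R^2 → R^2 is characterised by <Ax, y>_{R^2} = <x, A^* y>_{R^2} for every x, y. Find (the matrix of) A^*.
A^* = A^T =
[[2, 2],
 [-3, -1]]

For real matrices with standard dot products, the defining identity <Ax, y> = <x, A^* y> gives (Ax)^T y = x^T (A^*) y, i.e. x^T A^T y = x^T (A^*) y. Since this holds for all x, y, we must have A^* = A^T. Therefore
A^* =
[[2, 2],
 [-3, -1]].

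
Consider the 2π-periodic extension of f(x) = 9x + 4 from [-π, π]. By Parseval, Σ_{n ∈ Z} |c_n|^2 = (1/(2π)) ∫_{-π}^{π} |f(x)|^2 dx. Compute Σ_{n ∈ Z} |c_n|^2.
Σ |c_n|^2 = 27π^2 + 16

Expand and integrate term by term over [-π, π]:
  ∫ (9x)^2 dx = 81·(2π^3/3); ∫ 2·9·(4)·x dx = 0 (odd integrand); ∫ 4^2 dx = 16·2π.
So (1/(2π)) ∫_{-π}^{π} (9x + 4)^2 dx = 81π^2/3 + 16 = 27π^2 + 16.
Parseval ⇒ Σ |c_n|^2 = 27π^2 + 16.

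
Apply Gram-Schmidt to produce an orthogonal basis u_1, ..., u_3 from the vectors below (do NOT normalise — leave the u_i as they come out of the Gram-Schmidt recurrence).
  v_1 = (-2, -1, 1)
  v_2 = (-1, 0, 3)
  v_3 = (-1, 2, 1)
Orthogonal basis:
  u_1 = (-2, -1, 1)
  u_2 = (2/3, 5/6, 13/6)
  u_3 = (-36/35, 12/7, -12/35)

Apply the Gram-Schmidt recurrence
  u_1 = v_1
  u_i = v_i − Σ_{j<i} ((v_i · u_j) / (u_j · u_j)) · u_j.

Step by step this gives:
  u_1 = (-2, -1, 1)
  u_2 = (2/3, 5/6, 13/6)
  u_3 = (-36/35, 12/7, -12/35)

Orthogonality check:
  u_2 · u_1 = 0 (should be 0)
  u_3 · u_1 = 0 (should be 0)
  u_3 · u_2 = 0 (should be 0)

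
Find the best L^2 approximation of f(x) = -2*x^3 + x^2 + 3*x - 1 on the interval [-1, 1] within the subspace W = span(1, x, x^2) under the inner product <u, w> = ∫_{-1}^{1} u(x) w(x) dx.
g(x) = x^2 + 9*x/5 - 1

The best approximation g ∈ W is the orthogonal projection of f onto W. Writing g = a_0 + a_1 x + a_2 x^2, the coefficients solve the normal equations G · a = b where
  G_{ij} = <φ_i, φ_j> and b_i = <f, φ_i>, with φ_0 = 1, φ_1 = x, φ_2 = x^2.
G =
  [2, 0, 2/3]
  [0, 2/3, 0]
  [2/3, 0, 2/5],
b = (-4/3, 6/5, -4/15).
Solving gives a_0 = -1, a_1 = 9/5, a_2 = 1, so
  g(x) = x^2 + 9*x/5 - 1.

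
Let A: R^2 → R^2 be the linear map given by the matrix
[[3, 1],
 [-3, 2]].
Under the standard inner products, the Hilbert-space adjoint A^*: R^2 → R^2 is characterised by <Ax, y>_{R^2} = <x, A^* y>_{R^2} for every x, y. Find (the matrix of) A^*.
A^* = A^T =
[[3, -3],
 [1, 2]]

For real matrices with standard dot products, the defining identity <Ax, y> = <x, A^* y> gives (Ax)^T y = x^T (A^*) y, i.e. x^T A^T y = x^T (A^*) y. Since this holds for all x, y, we must have A^* = A^T. Therefore
A^* =
[[3, -3],
 [1, 2]].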